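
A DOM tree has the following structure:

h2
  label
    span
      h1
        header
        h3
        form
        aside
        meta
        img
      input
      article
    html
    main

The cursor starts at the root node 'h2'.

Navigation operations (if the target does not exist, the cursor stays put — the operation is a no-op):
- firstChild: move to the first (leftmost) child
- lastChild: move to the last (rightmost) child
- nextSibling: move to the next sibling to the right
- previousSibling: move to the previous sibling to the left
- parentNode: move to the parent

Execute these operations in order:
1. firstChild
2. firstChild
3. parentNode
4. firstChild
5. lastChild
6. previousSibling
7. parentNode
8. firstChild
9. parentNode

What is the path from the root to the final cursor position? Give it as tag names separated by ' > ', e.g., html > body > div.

After 1 (firstChild): label
After 2 (firstChild): span
After 3 (parentNode): label
After 4 (firstChild): span
After 5 (lastChild): article
After 6 (previousSibling): input
After 7 (parentNode): span
After 8 (firstChild): h1
After 9 (parentNode): span

Answer: h2 > label > span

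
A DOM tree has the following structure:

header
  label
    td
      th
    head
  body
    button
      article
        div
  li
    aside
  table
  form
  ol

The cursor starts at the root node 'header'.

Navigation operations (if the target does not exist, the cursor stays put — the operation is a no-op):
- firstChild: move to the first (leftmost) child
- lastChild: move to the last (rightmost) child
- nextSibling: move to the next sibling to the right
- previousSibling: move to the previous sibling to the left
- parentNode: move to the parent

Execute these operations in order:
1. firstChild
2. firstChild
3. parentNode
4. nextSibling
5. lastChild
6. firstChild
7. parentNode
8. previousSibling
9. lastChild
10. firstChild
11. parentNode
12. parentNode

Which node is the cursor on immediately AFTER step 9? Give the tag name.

Answer: article

Derivation:
After 1 (firstChild): label
After 2 (firstChild): td
After 3 (parentNode): label
After 4 (nextSibling): body
After 5 (lastChild): button
After 6 (firstChild): article
After 7 (parentNode): button
After 8 (previousSibling): button (no-op, stayed)
After 9 (lastChild): article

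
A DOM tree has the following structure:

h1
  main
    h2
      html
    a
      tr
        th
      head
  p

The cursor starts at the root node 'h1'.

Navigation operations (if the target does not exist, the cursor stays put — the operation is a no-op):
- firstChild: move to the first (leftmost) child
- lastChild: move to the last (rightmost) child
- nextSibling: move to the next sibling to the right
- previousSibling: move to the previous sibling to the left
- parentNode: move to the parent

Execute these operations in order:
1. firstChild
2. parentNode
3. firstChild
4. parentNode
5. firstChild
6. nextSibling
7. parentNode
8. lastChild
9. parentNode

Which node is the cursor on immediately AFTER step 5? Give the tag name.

After 1 (firstChild): main
After 2 (parentNode): h1
After 3 (firstChild): main
After 4 (parentNode): h1
After 5 (firstChild): main

Answer: main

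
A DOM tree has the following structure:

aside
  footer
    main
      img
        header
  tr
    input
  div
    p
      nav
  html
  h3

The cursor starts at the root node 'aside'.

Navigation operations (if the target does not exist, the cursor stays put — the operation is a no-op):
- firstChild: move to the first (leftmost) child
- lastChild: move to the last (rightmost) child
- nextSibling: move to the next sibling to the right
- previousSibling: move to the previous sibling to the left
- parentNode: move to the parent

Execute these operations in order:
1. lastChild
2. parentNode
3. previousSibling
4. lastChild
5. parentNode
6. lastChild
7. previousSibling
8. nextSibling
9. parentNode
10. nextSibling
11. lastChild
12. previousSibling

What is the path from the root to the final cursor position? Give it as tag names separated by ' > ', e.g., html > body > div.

Answer: aside > html

Derivation:
After 1 (lastChild): h3
After 2 (parentNode): aside
After 3 (previousSibling): aside (no-op, stayed)
After 4 (lastChild): h3
After 5 (parentNode): aside
After 6 (lastChild): h3
After 7 (previousSibling): html
After 8 (nextSibling): h3
After 9 (parentNode): aside
After 10 (nextSibling): aside (no-op, stayed)
After 11 (lastChild): h3
After 12 (previousSibling): html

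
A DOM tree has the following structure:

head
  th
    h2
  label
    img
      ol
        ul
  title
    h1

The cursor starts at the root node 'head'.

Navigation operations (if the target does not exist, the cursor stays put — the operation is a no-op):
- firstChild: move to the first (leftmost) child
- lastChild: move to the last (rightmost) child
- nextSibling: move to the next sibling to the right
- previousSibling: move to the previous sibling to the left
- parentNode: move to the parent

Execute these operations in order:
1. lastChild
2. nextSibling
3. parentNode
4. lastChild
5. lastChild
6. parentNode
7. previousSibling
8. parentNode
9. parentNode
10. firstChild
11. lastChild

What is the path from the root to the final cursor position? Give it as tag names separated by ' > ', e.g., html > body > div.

After 1 (lastChild): title
After 2 (nextSibling): title (no-op, stayed)
After 3 (parentNode): head
After 4 (lastChild): title
After 5 (lastChild): h1
After 6 (parentNode): title
After 7 (previousSibling): label
After 8 (parentNode): head
After 9 (parentNode): head (no-op, stayed)
After 10 (firstChild): th
After 11 (lastChild): h2

Answer: head > th > h2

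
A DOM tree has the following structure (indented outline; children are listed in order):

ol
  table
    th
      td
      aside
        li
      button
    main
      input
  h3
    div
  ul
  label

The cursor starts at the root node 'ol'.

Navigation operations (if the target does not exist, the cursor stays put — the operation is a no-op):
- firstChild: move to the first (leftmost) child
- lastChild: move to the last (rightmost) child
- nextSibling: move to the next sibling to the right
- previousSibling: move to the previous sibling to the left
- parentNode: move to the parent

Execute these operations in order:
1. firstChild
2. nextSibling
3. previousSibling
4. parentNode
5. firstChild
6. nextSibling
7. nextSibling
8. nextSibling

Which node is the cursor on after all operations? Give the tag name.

After 1 (firstChild): table
After 2 (nextSibling): h3
After 3 (previousSibling): table
After 4 (parentNode): ol
After 5 (firstChild): table
After 6 (nextSibling): h3
After 7 (nextSibling): ul
After 8 (nextSibling): label

Answer: label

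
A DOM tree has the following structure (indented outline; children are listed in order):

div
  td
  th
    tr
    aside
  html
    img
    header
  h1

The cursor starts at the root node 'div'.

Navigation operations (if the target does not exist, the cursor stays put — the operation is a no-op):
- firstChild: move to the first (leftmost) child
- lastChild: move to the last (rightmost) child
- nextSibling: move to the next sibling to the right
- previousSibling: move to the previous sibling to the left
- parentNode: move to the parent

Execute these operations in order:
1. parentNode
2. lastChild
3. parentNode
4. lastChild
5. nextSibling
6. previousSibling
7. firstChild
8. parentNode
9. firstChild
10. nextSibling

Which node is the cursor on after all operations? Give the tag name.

Answer: header

Derivation:
After 1 (parentNode): div (no-op, stayed)
After 2 (lastChild): h1
After 3 (parentNode): div
After 4 (lastChild): h1
After 5 (nextSibling): h1 (no-op, stayed)
After 6 (previousSibling): html
After 7 (firstChild): img
After 8 (parentNode): html
After 9 (firstChild): img
After 10 (nextSibling): header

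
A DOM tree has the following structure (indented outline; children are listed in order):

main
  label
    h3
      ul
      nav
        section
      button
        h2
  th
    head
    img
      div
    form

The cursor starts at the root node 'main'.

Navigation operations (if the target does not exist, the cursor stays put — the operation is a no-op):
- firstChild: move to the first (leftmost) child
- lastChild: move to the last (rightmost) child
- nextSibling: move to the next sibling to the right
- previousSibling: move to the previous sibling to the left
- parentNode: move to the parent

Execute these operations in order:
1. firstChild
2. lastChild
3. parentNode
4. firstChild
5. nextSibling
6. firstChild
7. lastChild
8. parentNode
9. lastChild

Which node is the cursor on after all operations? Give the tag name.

Answer: button

Derivation:
After 1 (firstChild): label
After 2 (lastChild): h3
After 3 (parentNode): label
After 4 (firstChild): h3
After 5 (nextSibling): h3 (no-op, stayed)
After 6 (firstChild): ul
After 7 (lastChild): ul (no-op, stayed)
After 8 (parentNode): h3
After 9 (lastChild): button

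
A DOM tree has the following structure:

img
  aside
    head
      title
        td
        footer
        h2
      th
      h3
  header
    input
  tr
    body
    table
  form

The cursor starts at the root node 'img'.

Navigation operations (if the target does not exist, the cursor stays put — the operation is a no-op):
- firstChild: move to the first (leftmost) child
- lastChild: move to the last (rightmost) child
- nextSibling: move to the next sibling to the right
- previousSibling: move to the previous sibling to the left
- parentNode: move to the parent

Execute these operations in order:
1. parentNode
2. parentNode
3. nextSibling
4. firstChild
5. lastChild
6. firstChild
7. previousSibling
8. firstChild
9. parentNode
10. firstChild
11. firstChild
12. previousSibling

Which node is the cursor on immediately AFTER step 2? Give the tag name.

Answer: img

Derivation:
After 1 (parentNode): img (no-op, stayed)
After 2 (parentNode): img (no-op, stayed)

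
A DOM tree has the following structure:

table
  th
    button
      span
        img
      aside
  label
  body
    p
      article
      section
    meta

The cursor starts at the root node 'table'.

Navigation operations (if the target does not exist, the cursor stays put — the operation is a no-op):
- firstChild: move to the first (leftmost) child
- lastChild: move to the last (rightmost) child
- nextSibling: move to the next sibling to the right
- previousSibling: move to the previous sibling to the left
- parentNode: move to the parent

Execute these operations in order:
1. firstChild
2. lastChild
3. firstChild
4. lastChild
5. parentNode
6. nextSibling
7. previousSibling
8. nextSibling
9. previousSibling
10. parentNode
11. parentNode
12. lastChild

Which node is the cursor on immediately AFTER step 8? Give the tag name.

After 1 (firstChild): th
After 2 (lastChild): button
After 3 (firstChild): span
After 4 (lastChild): img
After 5 (parentNode): span
After 6 (nextSibling): aside
After 7 (previousSibling): span
After 8 (nextSibling): aside

Answer: aside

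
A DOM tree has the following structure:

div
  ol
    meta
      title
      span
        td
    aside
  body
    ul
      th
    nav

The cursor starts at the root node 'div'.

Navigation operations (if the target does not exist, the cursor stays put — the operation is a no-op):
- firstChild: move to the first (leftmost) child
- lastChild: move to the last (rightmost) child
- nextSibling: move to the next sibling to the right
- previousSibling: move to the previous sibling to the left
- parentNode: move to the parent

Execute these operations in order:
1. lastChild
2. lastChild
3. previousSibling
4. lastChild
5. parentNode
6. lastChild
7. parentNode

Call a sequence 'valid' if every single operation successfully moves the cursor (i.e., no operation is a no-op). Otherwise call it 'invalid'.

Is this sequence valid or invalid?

After 1 (lastChild): body
After 2 (lastChild): nav
After 3 (previousSibling): ul
After 4 (lastChild): th
After 5 (parentNode): ul
After 6 (lastChild): th
After 7 (parentNode): ul

Answer: valid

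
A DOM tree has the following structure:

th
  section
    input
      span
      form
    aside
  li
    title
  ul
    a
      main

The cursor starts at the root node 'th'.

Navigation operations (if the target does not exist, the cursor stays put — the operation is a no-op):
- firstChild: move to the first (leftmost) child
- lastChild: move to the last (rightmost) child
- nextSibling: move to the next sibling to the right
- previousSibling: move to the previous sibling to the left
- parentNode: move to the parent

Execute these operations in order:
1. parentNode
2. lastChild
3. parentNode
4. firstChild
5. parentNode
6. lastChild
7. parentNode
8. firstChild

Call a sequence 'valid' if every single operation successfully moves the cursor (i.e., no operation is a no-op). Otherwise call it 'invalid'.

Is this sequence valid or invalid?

After 1 (parentNode): th (no-op, stayed)
After 2 (lastChild): ul
After 3 (parentNode): th
After 4 (firstChild): section
After 5 (parentNode): th
After 6 (lastChild): ul
After 7 (parentNode): th
After 8 (firstChild): section

Answer: invalid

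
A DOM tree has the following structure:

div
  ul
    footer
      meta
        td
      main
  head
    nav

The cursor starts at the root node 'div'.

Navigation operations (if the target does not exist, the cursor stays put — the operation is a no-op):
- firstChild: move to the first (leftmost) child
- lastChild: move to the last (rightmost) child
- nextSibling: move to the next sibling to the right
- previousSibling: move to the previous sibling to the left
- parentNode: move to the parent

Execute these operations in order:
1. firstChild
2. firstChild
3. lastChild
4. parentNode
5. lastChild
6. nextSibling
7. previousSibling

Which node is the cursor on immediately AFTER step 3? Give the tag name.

Answer: main

Derivation:
After 1 (firstChild): ul
After 2 (firstChild): footer
After 3 (lastChild): main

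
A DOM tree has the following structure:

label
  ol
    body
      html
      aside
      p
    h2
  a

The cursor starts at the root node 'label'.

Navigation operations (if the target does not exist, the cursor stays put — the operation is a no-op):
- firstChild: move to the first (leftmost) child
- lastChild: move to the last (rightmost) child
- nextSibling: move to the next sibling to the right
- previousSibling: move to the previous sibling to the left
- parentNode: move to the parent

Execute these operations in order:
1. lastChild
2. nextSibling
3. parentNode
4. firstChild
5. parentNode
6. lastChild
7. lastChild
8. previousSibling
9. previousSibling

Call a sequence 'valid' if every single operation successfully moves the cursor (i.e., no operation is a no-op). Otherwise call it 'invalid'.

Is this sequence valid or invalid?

After 1 (lastChild): a
After 2 (nextSibling): a (no-op, stayed)
After 3 (parentNode): label
After 4 (firstChild): ol
After 5 (parentNode): label
After 6 (lastChild): a
After 7 (lastChild): a (no-op, stayed)
After 8 (previousSibling): ol
After 9 (previousSibling): ol (no-op, stayed)

Answer: invalid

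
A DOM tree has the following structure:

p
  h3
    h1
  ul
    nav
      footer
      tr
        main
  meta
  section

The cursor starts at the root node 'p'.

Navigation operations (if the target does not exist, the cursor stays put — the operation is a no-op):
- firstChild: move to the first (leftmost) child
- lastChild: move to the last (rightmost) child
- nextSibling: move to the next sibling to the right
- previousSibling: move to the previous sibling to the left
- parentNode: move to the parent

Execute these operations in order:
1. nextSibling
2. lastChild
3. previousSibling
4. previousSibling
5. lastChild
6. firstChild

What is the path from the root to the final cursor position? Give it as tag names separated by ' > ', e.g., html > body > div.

Answer: p > ul > nav > footer

Derivation:
After 1 (nextSibling): p (no-op, stayed)
After 2 (lastChild): section
After 3 (previousSibling): meta
After 4 (previousSibling): ul
After 5 (lastChild): nav
After 6 (firstChild): footer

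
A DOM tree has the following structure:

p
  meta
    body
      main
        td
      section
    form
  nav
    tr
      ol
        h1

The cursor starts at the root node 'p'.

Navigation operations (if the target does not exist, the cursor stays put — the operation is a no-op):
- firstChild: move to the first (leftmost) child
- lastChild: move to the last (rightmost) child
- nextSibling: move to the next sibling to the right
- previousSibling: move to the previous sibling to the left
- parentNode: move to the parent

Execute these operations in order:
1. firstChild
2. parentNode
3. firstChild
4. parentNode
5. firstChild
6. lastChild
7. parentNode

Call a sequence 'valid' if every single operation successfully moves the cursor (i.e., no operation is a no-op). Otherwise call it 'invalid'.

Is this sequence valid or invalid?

Answer: valid

Derivation:
After 1 (firstChild): meta
After 2 (parentNode): p
After 3 (firstChild): meta
After 4 (parentNode): p
After 5 (firstChild): meta
After 6 (lastChild): form
After 7 (parentNode): meta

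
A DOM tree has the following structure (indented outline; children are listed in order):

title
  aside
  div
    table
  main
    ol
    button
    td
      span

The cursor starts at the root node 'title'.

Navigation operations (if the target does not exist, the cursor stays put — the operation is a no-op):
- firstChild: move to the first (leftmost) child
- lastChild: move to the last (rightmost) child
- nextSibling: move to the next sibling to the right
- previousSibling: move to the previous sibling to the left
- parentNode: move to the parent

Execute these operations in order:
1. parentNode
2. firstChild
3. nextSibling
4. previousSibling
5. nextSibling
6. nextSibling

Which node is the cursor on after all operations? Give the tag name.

Answer: main

Derivation:
After 1 (parentNode): title (no-op, stayed)
After 2 (firstChild): aside
After 3 (nextSibling): div
After 4 (previousSibling): aside
After 5 (nextSibling): div
After 6 (nextSibling): main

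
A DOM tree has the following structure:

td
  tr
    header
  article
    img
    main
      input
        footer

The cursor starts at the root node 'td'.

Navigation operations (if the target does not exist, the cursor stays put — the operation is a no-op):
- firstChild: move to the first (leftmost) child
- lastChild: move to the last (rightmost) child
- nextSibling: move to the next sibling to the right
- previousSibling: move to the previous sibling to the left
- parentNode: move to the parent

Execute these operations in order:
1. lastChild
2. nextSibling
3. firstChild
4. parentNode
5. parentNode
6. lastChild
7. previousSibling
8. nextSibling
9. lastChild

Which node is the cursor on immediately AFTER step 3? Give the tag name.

After 1 (lastChild): article
After 2 (nextSibling): article (no-op, stayed)
After 3 (firstChild): img

Answer: img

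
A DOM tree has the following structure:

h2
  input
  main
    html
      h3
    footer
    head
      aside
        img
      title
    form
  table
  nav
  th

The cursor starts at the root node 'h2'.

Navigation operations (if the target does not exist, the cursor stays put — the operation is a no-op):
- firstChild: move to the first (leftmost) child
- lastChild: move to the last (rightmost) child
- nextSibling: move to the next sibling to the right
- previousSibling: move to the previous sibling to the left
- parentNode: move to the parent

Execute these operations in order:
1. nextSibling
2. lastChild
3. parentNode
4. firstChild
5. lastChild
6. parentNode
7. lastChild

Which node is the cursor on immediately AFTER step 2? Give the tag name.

After 1 (nextSibling): h2 (no-op, stayed)
After 2 (lastChild): th

Answer: th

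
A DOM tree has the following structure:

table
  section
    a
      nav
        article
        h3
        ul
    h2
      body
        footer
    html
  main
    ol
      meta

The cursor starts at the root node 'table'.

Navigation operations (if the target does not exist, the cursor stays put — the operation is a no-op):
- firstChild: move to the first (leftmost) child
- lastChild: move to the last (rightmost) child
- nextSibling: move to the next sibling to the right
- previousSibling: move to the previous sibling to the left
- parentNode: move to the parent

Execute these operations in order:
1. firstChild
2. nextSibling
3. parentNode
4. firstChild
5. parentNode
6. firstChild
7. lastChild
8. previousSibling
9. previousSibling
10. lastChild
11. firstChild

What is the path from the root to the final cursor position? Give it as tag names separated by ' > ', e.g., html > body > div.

After 1 (firstChild): section
After 2 (nextSibling): main
After 3 (parentNode): table
After 4 (firstChild): section
After 5 (parentNode): table
After 6 (firstChild): section
After 7 (lastChild): html
After 8 (previousSibling): h2
After 9 (previousSibling): a
After 10 (lastChild): nav
After 11 (firstChild): article

Answer: table > section > a > nav > article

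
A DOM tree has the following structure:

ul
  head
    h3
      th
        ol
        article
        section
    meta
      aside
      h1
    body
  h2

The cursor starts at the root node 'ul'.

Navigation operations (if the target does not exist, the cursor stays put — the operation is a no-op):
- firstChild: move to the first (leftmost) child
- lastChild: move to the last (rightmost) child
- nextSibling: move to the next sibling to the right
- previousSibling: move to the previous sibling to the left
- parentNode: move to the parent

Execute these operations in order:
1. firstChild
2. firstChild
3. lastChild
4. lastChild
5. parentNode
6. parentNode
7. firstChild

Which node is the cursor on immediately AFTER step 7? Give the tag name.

Answer: th

Derivation:
After 1 (firstChild): head
After 2 (firstChild): h3
After 3 (lastChild): th
After 4 (lastChild): section
After 5 (parentNode): th
After 6 (parentNode): h3
After 7 (firstChild): th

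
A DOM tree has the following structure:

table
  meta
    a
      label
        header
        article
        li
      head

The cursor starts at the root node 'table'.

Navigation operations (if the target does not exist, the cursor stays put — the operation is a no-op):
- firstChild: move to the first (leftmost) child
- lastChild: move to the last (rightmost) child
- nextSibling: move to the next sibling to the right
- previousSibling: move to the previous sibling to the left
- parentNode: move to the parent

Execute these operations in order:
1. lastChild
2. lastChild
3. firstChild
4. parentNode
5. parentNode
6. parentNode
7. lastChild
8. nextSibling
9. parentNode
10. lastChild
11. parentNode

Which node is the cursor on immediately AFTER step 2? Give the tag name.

After 1 (lastChild): meta
After 2 (lastChild): a

Answer: a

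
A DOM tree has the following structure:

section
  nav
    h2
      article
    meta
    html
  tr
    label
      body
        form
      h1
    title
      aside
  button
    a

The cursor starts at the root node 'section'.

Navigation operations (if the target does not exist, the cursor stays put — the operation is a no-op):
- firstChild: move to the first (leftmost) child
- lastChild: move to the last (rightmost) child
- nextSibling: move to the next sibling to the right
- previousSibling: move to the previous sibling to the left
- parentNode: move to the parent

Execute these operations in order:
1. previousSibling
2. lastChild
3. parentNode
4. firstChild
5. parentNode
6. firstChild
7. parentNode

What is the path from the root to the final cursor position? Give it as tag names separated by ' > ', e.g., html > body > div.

After 1 (previousSibling): section (no-op, stayed)
After 2 (lastChild): button
After 3 (parentNode): section
After 4 (firstChild): nav
After 5 (parentNode): section
After 6 (firstChild): nav
After 7 (parentNode): section

Answer: section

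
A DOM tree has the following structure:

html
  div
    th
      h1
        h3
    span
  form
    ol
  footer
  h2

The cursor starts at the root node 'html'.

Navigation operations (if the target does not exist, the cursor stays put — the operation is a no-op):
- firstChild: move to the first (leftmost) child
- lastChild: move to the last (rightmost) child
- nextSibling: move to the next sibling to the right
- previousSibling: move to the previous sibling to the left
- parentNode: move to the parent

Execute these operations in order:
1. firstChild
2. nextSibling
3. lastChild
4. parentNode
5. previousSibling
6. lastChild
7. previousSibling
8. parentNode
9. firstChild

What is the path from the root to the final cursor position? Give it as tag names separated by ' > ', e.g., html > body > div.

Answer: html > div > th

Derivation:
After 1 (firstChild): div
After 2 (nextSibling): form
After 3 (lastChild): ol
After 4 (parentNode): form
After 5 (previousSibling): div
After 6 (lastChild): span
After 7 (previousSibling): th
After 8 (parentNode): div
After 9 (firstChild): th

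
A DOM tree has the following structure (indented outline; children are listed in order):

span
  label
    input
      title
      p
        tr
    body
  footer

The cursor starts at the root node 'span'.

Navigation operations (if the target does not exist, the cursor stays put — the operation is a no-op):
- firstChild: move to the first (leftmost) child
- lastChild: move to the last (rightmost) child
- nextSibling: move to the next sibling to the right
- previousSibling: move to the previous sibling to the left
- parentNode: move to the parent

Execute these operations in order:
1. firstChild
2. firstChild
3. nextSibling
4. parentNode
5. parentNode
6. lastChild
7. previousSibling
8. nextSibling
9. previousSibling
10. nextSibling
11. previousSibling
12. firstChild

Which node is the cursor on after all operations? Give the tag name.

Answer: input

Derivation:
After 1 (firstChild): label
After 2 (firstChild): input
After 3 (nextSibling): body
After 4 (parentNode): label
After 5 (parentNode): span
After 6 (lastChild): footer
After 7 (previousSibling): label
After 8 (nextSibling): footer
After 9 (previousSibling): label
After 10 (nextSibling): footer
After 11 (previousSibling): label
After 12 (firstChild): input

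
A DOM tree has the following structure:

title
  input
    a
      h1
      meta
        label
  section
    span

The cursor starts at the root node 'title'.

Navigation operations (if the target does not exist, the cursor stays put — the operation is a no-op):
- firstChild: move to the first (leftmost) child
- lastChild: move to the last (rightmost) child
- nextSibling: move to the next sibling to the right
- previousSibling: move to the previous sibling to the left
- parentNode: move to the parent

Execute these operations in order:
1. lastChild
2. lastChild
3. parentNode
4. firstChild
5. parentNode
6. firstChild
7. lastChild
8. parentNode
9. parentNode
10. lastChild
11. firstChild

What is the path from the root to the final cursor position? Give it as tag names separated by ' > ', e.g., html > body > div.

After 1 (lastChild): section
After 2 (lastChild): span
After 3 (parentNode): section
After 4 (firstChild): span
After 5 (parentNode): section
After 6 (firstChild): span
After 7 (lastChild): span (no-op, stayed)
After 8 (parentNode): section
After 9 (parentNode): title
After 10 (lastChild): section
After 11 (firstChild): span

Answer: title > section > span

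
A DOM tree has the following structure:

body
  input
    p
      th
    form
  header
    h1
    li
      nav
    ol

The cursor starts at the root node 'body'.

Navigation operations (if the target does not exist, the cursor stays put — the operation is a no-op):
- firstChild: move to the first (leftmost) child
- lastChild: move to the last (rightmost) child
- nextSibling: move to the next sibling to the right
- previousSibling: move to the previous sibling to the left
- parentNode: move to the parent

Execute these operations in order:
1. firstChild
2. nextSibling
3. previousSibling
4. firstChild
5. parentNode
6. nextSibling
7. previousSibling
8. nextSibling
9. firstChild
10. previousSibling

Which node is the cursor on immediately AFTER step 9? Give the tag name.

After 1 (firstChild): input
After 2 (nextSibling): header
After 3 (previousSibling): input
After 4 (firstChild): p
After 5 (parentNode): input
After 6 (nextSibling): header
After 7 (previousSibling): input
After 8 (nextSibling): header
After 9 (firstChild): h1

Answer: h1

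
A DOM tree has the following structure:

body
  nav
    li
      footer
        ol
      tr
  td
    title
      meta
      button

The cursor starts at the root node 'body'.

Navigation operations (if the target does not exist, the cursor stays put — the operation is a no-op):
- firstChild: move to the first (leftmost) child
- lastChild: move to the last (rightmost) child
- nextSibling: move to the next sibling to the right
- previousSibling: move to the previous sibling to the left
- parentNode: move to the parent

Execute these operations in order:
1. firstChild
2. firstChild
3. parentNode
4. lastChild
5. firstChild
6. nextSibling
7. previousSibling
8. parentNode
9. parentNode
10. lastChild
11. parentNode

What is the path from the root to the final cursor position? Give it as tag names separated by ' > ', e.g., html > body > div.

Answer: body > nav

Derivation:
After 1 (firstChild): nav
After 2 (firstChild): li
After 3 (parentNode): nav
After 4 (lastChild): li
After 5 (firstChild): footer
After 6 (nextSibling): tr
After 7 (previousSibling): footer
After 8 (parentNode): li
After 9 (parentNode): nav
After 10 (lastChild): li
After 11 (parentNode): nav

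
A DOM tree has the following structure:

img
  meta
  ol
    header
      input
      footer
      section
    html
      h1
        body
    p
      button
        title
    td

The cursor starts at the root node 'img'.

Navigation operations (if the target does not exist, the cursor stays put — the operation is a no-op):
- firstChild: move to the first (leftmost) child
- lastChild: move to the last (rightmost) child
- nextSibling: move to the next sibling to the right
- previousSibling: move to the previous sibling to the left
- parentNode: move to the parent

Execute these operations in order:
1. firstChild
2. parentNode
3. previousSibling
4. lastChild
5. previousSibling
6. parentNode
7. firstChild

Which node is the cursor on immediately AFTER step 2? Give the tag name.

Answer: img

Derivation:
After 1 (firstChild): meta
After 2 (parentNode): img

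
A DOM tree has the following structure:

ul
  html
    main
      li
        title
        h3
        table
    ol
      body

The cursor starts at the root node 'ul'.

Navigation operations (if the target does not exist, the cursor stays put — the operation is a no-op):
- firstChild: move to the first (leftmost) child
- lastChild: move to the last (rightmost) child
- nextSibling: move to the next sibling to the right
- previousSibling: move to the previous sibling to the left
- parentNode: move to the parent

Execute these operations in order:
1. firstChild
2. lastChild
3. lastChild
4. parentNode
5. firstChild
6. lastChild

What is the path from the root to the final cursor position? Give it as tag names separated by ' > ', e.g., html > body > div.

Answer: ul > html > ol > body

Derivation:
After 1 (firstChild): html
After 2 (lastChild): ol
After 3 (lastChild): body
After 4 (parentNode): ol
After 5 (firstChild): body
After 6 (lastChild): body (no-op, stayed)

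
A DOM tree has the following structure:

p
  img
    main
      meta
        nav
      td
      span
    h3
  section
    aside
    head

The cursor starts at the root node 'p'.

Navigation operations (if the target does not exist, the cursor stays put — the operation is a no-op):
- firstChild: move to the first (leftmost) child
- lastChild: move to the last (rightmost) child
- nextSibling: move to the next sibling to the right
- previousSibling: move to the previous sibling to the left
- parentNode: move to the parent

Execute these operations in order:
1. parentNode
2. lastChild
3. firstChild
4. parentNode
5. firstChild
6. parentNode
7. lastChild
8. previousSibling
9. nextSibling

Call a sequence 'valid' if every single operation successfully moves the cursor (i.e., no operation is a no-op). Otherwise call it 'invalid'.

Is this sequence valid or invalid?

Answer: invalid

Derivation:
After 1 (parentNode): p (no-op, stayed)
After 2 (lastChild): section
After 3 (firstChild): aside
After 4 (parentNode): section
After 5 (firstChild): aside
After 6 (parentNode): section
After 7 (lastChild): head
After 8 (previousSibling): aside
After 9 (nextSibling): head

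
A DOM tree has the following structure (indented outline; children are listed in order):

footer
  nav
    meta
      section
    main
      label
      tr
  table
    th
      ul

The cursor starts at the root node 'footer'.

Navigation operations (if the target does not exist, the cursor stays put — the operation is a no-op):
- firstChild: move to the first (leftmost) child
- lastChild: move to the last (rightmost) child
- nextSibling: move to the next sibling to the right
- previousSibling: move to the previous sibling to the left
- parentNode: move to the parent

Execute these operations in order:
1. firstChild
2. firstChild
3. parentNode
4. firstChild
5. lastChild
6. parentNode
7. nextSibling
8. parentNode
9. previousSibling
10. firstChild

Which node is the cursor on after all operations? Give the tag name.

After 1 (firstChild): nav
After 2 (firstChild): meta
After 3 (parentNode): nav
After 4 (firstChild): meta
After 5 (lastChild): section
After 6 (parentNode): meta
After 7 (nextSibling): main
After 8 (parentNode): nav
After 9 (previousSibling): nav (no-op, stayed)
After 10 (firstChild): meta

Answer: meta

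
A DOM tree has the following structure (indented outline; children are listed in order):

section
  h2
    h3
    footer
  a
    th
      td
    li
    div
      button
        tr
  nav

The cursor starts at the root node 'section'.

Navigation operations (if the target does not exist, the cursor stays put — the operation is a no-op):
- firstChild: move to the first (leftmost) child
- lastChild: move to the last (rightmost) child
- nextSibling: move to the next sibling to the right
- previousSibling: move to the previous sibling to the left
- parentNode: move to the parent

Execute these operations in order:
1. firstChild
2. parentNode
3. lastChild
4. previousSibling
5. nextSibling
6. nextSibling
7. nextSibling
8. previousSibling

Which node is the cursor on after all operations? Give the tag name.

Answer: a

Derivation:
After 1 (firstChild): h2
After 2 (parentNode): section
After 3 (lastChild): nav
After 4 (previousSibling): a
After 5 (nextSibling): nav
After 6 (nextSibling): nav (no-op, stayed)
After 7 (nextSibling): nav (no-op, stayed)
After 8 (previousSibling): a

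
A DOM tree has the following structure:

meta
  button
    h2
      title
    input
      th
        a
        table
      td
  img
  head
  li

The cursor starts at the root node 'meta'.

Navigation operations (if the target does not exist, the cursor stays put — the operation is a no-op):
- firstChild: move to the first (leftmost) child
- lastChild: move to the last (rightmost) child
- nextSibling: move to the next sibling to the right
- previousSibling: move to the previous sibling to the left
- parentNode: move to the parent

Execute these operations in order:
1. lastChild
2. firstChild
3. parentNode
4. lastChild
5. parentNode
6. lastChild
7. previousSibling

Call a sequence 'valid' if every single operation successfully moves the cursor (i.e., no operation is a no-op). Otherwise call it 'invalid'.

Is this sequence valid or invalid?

Answer: invalid

Derivation:
After 1 (lastChild): li
After 2 (firstChild): li (no-op, stayed)
After 3 (parentNode): meta
After 4 (lastChild): li
After 5 (parentNode): meta
After 6 (lastChild): li
After 7 (previousSibling): head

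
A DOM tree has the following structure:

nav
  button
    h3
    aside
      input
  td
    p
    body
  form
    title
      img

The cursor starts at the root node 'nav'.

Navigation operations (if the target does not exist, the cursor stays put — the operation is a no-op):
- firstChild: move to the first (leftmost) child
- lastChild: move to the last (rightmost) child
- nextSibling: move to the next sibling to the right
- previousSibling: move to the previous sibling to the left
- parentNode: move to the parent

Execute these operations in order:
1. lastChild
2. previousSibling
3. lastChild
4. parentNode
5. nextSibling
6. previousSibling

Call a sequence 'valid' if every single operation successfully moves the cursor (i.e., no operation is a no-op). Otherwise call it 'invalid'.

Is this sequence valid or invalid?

Answer: valid

Derivation:
After 1 (lastChild): form
After 2 (previousSibling): td
After 3 (lastChild): body
After 4 (parentNode): td
After 5 (nextSibling): form
After 6 (previousSibling): td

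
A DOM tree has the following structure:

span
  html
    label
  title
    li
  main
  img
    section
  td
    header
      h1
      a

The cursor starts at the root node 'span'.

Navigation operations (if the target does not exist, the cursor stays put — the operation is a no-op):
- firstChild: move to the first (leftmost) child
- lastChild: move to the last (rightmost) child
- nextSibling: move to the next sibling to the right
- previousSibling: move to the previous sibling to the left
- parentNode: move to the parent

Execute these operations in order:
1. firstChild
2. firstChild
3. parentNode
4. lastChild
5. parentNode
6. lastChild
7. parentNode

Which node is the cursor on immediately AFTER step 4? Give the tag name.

Answer: label

Derivation:
After 1 (firstChild): html
After 2 (firstChild): label
After 3 (parentNode): html
After 4 (lastChild): label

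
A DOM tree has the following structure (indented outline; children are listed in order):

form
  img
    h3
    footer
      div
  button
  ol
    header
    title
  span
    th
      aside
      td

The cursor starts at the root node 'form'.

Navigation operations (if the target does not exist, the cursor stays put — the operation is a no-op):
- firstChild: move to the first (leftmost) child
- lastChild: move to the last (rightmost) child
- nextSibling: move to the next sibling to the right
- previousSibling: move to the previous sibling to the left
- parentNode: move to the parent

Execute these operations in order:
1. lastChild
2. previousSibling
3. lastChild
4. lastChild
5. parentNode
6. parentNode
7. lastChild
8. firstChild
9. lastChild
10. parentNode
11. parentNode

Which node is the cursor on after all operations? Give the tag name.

After 1 (lastChild): span
After 2 (previousSibling): ol
After 3 (lastChild): title
After 4 (lastChild): title (no-op, stayed)
After 5 (parentNode): ol
After 6 (parentNode): form
After 7 (lastChild): span
After 8 (firstChild): th
After 9 (lastChild): td
After 10 (parentNode): th
After 11 (parentNode): span

Answer: span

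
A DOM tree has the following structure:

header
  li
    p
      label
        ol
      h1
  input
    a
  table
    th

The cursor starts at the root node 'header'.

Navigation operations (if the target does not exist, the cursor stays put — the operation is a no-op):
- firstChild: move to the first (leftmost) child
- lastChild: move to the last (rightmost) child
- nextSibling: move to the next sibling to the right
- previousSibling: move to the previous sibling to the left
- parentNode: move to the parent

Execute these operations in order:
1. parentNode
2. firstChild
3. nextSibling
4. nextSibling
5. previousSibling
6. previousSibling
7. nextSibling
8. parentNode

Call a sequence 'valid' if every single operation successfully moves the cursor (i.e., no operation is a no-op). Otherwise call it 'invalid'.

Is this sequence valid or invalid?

After 1 (parentNode): header (no-op, stayed)
After 2 (firstChild): li
After 3 (nextSibling): input
After 4 (nextSibling): table
After 5 (previousSibling): input
After 6 (previousSibling): li
After 7 (nextSibling): input
After 8 (parentNode): header

Answer: invalid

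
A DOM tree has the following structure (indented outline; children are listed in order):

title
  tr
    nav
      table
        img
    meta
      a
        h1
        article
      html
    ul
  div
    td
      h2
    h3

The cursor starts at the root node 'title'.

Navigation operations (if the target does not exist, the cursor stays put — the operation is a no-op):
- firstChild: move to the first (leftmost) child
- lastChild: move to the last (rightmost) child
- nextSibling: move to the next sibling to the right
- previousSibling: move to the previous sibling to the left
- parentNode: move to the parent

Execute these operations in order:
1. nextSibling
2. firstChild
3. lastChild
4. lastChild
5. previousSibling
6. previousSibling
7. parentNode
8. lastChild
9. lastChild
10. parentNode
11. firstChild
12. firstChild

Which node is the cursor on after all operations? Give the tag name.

Answer: table

Derivation:
After 1 (nextSibling): title (no-op, stayed)
After 2 (firstChild): tr
After 3 (lastChild): ul
After 4 (lastChild): ul (no-op, stayed)
After 5 (previousSibling): meta
After 6 (previousSibling): nav
After 7 (parentNode): tr
After 8 (lastChild): ul
After 9 (lastChild): ul (no-op, stayed)
After 10 (parentNode): tr
After 11 (firstChild): nav
After 12 (firstChild): table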